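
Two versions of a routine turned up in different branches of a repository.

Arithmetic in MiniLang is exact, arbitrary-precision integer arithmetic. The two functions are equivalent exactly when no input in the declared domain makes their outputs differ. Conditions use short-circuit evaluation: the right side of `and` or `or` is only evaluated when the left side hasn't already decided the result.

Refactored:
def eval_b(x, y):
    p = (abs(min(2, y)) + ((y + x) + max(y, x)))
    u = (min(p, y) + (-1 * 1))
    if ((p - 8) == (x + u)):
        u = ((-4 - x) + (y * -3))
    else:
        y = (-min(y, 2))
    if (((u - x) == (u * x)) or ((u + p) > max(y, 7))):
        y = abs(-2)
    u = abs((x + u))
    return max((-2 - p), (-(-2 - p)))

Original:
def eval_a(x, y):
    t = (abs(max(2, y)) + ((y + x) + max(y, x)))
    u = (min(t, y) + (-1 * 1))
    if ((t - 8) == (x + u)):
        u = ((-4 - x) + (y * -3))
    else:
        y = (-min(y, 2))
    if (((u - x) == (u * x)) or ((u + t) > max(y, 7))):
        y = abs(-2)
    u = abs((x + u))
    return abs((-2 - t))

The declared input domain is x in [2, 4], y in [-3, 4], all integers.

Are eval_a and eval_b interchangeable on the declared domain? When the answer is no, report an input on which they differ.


Consider the input x=2, y=-3.
eval_a: t=3, then u=-4, then ((t - 8) == (x + u)) is false, then y=3, then (((u - x) == (u * x)) or ((u + t) > max(y, 7))) is false, then u=2, then returns 5
eval_b: p=4, then u=-4, then ((p - 8) == (x + u)) is false, then y=3, then (((u - x) == (u * x)) or ((u + p) > max(y, 7))) is false, then u=2, then returns 6
5 vs 6 — the two versions disagree here.
verdict: not equivalent; witness: x=2, y=-3


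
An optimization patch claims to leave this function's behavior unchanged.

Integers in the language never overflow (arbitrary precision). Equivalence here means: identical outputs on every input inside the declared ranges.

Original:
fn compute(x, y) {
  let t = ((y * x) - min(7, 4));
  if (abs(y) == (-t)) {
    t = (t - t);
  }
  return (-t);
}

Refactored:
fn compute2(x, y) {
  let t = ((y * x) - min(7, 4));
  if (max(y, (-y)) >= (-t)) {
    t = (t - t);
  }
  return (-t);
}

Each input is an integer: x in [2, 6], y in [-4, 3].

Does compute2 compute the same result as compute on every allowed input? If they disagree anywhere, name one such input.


Take x=2, y=3.
compute: t = 2; (abs(y) == (-t)) -> false; return -2
compute2: t = 2; (max(y, (-y)) >= (-t)) -> true; t = 0; return 0
-2 vs 0 — the two versions disagree here.
verdict: not equivalent; witness: x=2, y=3


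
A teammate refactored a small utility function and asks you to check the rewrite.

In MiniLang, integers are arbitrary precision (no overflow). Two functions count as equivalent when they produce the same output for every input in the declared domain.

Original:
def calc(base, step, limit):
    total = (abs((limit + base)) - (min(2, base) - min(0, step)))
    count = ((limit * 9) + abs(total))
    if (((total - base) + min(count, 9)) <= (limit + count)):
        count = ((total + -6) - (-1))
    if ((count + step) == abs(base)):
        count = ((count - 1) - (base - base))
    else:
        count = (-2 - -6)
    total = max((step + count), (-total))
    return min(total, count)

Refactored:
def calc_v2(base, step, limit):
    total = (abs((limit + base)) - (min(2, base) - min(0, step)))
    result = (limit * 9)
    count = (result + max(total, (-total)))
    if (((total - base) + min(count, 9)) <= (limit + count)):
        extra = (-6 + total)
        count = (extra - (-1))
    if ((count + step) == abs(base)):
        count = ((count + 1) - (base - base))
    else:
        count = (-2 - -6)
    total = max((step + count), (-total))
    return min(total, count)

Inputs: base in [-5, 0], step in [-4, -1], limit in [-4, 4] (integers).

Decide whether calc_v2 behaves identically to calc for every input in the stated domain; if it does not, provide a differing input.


Run the pair on base=-4, step=-2, limit=0.
calc: total := 6 | count := 6 | (((total - base) + min(count, 9)) <= (limit + count)): false | ((count + step) == abs(base)): true | count := 5 | total := 3 | result 3
calc_v2: total := 6 | result := 0 | count := 6 | (((total - base) + min(count, 9)) <= (limit + count)): false | ((count + step) == abs(base)): true | count := 7 | total := 5 | result 5
3 and 5 differ, so these are not the same function on this domain.
verdict: not equivalent; witness: base=-4, step=-2, limit=0


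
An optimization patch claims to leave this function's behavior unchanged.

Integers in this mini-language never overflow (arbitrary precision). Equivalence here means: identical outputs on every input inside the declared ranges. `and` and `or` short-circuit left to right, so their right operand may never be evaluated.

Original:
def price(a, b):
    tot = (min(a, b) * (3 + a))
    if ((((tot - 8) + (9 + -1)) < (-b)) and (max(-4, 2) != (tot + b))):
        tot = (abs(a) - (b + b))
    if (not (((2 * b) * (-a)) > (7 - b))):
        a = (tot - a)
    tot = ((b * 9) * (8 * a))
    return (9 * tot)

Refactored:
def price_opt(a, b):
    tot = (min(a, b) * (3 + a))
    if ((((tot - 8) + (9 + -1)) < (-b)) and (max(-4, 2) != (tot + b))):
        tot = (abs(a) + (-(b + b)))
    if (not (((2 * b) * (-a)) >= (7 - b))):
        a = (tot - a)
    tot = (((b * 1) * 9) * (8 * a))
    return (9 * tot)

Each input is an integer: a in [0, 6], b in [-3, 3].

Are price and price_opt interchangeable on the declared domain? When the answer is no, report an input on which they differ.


Try a=4, b=-1.
price: tot becomes -7; next ((((tot - 8) + (9 + -1)) < (-b)) and (max(-4, 2) != (tot + b))) evaluates to true; next tot becomes 6; next (not (((2 * b) * (-a)) > (7 - b))) evaluates to true; next a becomes 2; next tot becomes -144; next final value -1296
price_opt: tot becomes -7; next ((((tot - 8) + (9 + -1)) < (-b)) and (max(-4, 2) != (tot + b))) evaluates to true; next tot becomes 6; next (not (((2 * b) * (-a)) >= (7 - b))) evaluates to false; next tot becomes -288; next final value -2592
-1296 and -2592 differ, so these are not the same function on this domain.
verdict: not equivalent; witness: a=4, b=-1


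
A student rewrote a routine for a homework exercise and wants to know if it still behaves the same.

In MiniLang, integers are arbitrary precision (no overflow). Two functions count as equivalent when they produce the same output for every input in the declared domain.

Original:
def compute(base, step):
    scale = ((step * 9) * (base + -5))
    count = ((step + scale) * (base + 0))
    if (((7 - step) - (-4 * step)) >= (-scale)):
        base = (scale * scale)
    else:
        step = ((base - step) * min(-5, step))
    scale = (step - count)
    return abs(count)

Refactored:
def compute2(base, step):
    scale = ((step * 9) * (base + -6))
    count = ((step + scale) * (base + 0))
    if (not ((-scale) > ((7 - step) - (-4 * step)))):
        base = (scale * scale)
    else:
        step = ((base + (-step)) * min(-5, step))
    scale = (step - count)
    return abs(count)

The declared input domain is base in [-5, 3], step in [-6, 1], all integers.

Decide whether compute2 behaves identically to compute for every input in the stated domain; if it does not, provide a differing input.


Input base=-5, step=-6: 2670 from compute versus 2940 from compute2.
verdict: not equivalent; witness: base=-5, step=-6


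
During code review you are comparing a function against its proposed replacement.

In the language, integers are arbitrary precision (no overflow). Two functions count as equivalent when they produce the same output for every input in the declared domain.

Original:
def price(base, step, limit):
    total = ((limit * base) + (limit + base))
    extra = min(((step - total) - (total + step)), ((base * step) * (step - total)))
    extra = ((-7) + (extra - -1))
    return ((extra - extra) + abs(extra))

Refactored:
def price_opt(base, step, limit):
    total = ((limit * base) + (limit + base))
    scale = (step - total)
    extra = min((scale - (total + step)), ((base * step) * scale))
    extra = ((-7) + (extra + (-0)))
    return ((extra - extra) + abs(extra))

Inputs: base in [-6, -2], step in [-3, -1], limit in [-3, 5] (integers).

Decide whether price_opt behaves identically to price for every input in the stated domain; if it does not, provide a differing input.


There is a counterexample at base=-6, step=-3, limit=-3: 222 on one side, 223 on the other.
price: total becomes 9; next extra becomes -216; next extra becomes -222; next final value 222
price_opt: total becomes 9; next scale becomes -12; next extra becomes -216; next extra becomes -223; next final value 223
verdict: not equivalent; witness: base=-6, step=-3, limit=-3


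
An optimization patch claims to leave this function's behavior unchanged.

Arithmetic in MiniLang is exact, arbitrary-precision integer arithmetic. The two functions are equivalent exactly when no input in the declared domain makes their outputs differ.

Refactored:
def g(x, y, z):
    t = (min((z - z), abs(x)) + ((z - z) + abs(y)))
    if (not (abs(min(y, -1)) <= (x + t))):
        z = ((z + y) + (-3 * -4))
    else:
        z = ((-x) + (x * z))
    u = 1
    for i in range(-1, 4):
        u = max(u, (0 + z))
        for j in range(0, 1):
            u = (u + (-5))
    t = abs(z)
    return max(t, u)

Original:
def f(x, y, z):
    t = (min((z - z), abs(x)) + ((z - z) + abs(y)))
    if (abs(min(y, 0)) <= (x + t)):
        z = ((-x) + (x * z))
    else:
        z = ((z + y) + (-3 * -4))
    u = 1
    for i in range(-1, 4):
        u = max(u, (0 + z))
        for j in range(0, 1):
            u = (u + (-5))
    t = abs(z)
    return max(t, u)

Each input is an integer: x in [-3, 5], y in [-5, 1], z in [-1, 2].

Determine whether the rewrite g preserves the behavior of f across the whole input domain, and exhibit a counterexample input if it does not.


The rewrite breaks on x=-1, y=1, z=-1, where the results are 2 and 12.
f: t = 1; (abs(min(y, 0)) <= (x + t)) -> true; z = 2; u = 1; [i=-1]; u = 2; [j=0]; u = -3; [i=0]; u = 2; [j=0]; u = -3; [i=1]; u = 2; [j=0]; u = -3; [i=2]; u = 2; [j=0]; u = -3; [i=3]; u = 2; [j=0]; u = -3; t = 2; return 2
g: t = 1; (not (abs(min(y, -1)) <= (x + t))) -> true; z = 12; u = 1; [i=-1]; u = 12; [j=0]; u = 7; [i=0]; u = 12; [j=0]; u = 7; [i=1]; u = 12; [j=0]; u = 7; [i=2]; u = 12; [j=0]; u = 7; [i=3]; u = 12; [j=0]; u = 7; t = 12; return 12
verdict: not equivalent; witness: x=-1, y=1, z=-1


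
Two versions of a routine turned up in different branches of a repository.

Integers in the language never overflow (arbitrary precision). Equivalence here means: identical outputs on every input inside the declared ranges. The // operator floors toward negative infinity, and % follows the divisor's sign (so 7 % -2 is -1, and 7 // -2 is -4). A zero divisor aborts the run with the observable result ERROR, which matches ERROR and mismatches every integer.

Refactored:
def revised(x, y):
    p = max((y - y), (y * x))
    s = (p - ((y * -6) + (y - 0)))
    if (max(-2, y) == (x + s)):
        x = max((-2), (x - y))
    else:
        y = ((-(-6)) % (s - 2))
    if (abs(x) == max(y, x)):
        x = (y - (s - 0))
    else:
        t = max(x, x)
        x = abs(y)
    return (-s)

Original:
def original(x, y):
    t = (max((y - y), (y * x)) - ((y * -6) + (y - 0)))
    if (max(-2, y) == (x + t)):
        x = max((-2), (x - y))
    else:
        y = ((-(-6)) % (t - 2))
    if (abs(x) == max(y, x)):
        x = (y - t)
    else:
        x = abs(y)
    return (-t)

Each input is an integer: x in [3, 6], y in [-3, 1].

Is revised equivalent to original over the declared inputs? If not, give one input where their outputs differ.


Reading the diff, among the changes: constant usage differs, and statement counts differ, and arithmetic usage differs, and min/max/abs usage differs, and local variable names differ.
As a probe, take x=3, y=1: original runs t=8, then (max(-2, y) == (x + t)) is false, then y=0, then (abs(x) == max(y, x)) is true, then x=-8, then returns -8; revised runs p=3, then s=8, then (max(-2, y) == (x + s)) is false, then y=0, then (abs(x) == max(y, x)) is true, then x=-8, then returns -8; both end at -8.
Sweeping the whole domain (20 inputs) finds no disagreement.
verdict: equivalent


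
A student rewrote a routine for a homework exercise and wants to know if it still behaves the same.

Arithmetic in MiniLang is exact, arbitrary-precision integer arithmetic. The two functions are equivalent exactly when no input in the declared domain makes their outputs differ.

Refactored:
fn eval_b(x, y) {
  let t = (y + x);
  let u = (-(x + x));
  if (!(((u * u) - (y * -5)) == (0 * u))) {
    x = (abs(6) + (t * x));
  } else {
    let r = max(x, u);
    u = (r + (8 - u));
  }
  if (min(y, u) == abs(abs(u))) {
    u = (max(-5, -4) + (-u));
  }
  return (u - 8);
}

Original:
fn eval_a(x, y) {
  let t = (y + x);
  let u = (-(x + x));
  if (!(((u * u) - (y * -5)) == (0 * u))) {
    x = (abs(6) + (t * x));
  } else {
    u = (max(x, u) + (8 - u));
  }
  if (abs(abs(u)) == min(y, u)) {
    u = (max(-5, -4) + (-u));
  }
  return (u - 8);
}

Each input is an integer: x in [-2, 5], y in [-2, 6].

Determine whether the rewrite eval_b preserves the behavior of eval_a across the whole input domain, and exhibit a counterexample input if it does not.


This is a faithful refactor — statement counts differ; local variable names differ, but the computed results match everywhere.
Spot check at x=1, y=2 — eval_a: t = 3; u = -2; (!(((u * u) - (y * -5)) == (0 * u))) -> true; x = 9; (abs(abs(u)) == min(y, u)) -> false; return -10. eval_b: t = 3; u = -2; (!(((u * u) - (y * -5)) == (0 * u))) -> true; x = 9; (min(y, u) == abs(abs(u))) -> false; return -10. Both give -10.
Checked all 72 inputs in the declared domain: the outputs agree on every one.
verdict: equivalent


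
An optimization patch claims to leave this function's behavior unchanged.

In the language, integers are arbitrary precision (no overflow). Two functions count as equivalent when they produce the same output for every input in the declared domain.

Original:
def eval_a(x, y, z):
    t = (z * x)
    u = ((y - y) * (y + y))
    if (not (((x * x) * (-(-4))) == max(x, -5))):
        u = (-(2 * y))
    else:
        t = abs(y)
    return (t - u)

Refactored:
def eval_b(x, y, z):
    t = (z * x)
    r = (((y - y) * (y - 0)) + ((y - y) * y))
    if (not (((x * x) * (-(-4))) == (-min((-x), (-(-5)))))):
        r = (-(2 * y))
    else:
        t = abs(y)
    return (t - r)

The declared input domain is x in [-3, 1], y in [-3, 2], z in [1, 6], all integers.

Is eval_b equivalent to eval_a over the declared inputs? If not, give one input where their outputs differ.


Equivalent — the differences include local variable names differ, and arithmetic usage differs, and min/max/abs usage differs, and constant usage differs, yet no declared input distinguishes the two.
Spot check at x=1, y=0, z=5 — eval_a: t := 5 | u := 0 | (not (((x * x) * (-(-4))) == max(x, -5))): true | u := 0 | result 5. eval_b: t := 5 | r := 0 | (not (((x * x) * (-(-4))) == (-min((-x), (-(-5)))))): true | r := 0 | result 5. Both give 5.
Across all 180 domain points the two functions coincide.
verdict: equivalent


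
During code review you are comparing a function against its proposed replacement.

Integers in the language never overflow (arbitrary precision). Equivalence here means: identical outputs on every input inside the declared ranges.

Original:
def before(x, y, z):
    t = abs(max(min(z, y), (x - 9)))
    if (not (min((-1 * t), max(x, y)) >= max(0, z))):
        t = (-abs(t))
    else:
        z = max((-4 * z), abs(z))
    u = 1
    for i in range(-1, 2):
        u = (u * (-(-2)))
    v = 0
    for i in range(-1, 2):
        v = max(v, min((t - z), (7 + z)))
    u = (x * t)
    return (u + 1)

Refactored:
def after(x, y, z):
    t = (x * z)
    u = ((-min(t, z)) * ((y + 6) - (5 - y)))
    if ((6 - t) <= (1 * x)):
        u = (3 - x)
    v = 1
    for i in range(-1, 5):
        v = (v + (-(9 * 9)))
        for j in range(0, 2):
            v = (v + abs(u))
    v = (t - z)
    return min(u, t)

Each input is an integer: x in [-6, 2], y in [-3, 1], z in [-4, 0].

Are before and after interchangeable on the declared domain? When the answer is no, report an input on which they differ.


There is a counterexample at x=-6, y=-3, z=-4: 25 on one side, 9 on the other.
before: t=4, then (not (min((-1 * t), max(x, y)) >= max(0, z))) is true, then t=-4, then u=1, then (i=-1), then u=2, then (i=0), then u=4, then (i=1), then u=8, then v=0, then (i=-1), then v=0, then (i=0), then v=0, then (i=1), then v=0, then u=24, then returns 25
after: t=24, then u=-20, then ((6 - t) <= (1 * x)) is true, then u=9, then v=1, then (i=-1), then v=-80, then (j=0), then v=-71, then (j=1), then v=-62, then (i=0), then v=-143, then (j=0), then v=-134, then (j=1), then v=-125, then (i=1), then v=-206, then (j=0), then v=-197, then (j=1), then v=-188, then (i=2), then v=-269, then (j=0), then v=-260, then (j=1), then v=-251, then (i=3), then v=-332, then (j=0), then v=-323, then (j=1), then v=-314, then (i=4), then v=-395, then (j=0), then v=-386, then (j=1), then v=-377, then v=28, then returns 9
verdict: not equivalent; witness: x=-6, y=-3, z=-4


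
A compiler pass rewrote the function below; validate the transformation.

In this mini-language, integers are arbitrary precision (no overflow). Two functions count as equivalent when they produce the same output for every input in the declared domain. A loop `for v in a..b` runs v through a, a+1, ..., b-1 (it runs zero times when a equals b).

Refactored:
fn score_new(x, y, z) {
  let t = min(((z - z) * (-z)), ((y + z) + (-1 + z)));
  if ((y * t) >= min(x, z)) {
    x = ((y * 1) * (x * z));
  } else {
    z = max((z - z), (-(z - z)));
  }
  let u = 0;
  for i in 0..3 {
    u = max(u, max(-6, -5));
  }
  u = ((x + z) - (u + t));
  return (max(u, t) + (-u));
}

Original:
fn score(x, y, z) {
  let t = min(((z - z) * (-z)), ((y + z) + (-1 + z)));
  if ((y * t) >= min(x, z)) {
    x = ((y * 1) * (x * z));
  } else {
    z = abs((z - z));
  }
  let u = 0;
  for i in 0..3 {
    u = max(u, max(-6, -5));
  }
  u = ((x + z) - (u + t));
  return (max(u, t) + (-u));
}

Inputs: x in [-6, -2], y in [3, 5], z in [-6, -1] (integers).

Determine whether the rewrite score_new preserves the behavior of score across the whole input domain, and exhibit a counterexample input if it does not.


Changes here: arithmetic usage differs; also min/max/abs usage differs; the full 90-point sweep finds no disagreement.
verdict: equivalent


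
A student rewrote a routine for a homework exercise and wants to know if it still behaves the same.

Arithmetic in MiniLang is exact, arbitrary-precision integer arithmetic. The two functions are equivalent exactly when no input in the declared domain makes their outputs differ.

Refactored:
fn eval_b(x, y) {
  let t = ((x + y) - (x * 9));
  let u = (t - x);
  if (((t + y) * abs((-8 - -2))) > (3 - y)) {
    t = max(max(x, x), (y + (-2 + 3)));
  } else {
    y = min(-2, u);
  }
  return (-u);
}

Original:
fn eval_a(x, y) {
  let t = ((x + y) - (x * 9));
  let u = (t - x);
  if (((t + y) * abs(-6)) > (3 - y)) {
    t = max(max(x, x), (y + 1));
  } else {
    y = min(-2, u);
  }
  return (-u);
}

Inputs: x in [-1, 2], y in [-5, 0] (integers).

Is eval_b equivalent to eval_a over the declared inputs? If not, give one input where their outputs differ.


Behavior is preserved: although arithmetic usage differs; also constant usage differs, the outputs never diverge.
Spot check at x=-1, y=-1 — eval_a: t becomes 7; next u becomes 8; next (((t + y) * abs(-6)) > (3 - y)) evaluates to true; next t becomes 0; next final value -8. eval_b: t becomes 7; next u becomes 8; next (((t + y) * abs((-8 - -2))) > (3 - y)) evaluates to true; next t becomes 0; next final value -8. Both give -8.
Sweeping the whole domain (24 inputs) finds no disagreement.
verdict: equivalent


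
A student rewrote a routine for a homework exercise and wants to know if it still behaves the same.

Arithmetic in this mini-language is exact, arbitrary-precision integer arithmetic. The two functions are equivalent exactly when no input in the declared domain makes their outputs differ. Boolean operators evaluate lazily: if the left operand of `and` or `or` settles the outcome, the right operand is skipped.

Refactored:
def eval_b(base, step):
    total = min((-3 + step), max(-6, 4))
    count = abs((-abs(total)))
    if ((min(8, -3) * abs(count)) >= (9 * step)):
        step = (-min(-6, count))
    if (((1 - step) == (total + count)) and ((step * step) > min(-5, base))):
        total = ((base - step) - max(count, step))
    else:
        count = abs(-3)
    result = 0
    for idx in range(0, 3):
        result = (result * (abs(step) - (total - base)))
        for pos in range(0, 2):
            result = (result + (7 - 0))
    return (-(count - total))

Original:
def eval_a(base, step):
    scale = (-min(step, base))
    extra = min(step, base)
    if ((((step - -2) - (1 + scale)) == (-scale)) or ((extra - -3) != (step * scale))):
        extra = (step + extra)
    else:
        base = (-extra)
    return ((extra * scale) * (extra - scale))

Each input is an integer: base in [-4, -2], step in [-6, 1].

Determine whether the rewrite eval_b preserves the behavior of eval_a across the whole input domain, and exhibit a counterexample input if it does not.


Try base=-4, step=-6.
eval_a: scale becomes 6; next extra becomes -6; next ((((step - -2) - (1 + scale)) == (-scale)) or ((extra - -3) != (step * scale))) evaluates to true; next extra becomes -12; next final value 1296
eval_b: total becomes -9; next count becomes 9; next ((min(8, -3) * abs(count)) >= (9 * step)) evaluates to true; next step becomes 6; next (((1 - step) == (total + count)) and ((step * step) > min(-5, base))) evaluates to false; next count becomes 3; next result becomes 0; next at idx=0:; next result becomes 0; next at pos=0:; next result becomes 7; next at pos=1:; next result becomes 14; next at idx=1:; next result becomes 154; next at pos=0:; next result becomes 161; next at pos=1:; next result becomes 168; next at idx=2:; next result becomes 1848; next at pos=0:; next result becomes 1855; next at pos=1:; next result becomes 1862; next final value -12
1296 against -12: the behavior changed.
verdict: not equivalent; witness: base=-4, step=-6


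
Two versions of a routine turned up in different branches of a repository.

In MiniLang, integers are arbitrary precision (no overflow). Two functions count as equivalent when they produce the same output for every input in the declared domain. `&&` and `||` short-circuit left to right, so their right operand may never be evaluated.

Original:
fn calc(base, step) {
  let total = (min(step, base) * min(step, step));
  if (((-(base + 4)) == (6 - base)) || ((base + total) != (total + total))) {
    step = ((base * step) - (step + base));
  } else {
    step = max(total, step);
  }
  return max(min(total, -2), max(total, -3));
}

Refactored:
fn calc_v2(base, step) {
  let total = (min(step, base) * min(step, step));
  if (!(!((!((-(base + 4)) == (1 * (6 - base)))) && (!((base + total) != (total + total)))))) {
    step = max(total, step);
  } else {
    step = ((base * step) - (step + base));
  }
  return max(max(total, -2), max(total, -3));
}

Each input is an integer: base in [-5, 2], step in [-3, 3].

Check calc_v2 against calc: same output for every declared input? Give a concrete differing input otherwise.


These are not equivalent — on base=-5, step=1 the outputs split (-3 vs -2).
calc: total = -5; (((-(base + 4)) == (6 - base)) || ((base + total) != (total + total))) -> false; step = 1; return -3
calc_v2: total = -5; (!(!((!((-(base + 4)) == (1 * (6 - base)))) && (!((base + total) != (total + total)))))) -> true; step = 1; return -2
verdict: not equivalent; witness: base=-5, step=1


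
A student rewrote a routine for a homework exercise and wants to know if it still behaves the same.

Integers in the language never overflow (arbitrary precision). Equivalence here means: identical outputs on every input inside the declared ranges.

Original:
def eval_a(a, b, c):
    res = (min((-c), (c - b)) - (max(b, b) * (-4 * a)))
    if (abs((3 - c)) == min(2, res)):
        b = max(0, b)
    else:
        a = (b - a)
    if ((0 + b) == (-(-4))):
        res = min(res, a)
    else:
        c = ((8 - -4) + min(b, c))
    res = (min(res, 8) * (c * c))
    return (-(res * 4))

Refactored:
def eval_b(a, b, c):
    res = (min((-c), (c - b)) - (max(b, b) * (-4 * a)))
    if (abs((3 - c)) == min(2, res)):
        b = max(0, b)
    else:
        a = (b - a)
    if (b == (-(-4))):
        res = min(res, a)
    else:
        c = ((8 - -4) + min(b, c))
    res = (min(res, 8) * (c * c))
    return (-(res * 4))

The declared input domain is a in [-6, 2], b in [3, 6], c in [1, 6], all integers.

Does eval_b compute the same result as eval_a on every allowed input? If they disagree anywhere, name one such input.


The two are interchangeable: constant usage differs, arithmetic usage differs, and every declared input agrees.
One worked example (a=-5, b=5, c=1) — eval_a: res := -104 | (abs((3 - c)) == min(2, res)): false | a := 10 | ((0 + b) == (-(-4))): false | c := 13 | res := -17576 | result 70304; eval_b: res := -104 | (abs((3 - c)) == min(2, res)): false | a := 10 | (b == (-(-4))): false | c := 13 | res := -17576 | result 70304; agreement on 70304.
Checked all 216 inputs in the declared domain: the outputs agree on every one.
verdict: equivalent


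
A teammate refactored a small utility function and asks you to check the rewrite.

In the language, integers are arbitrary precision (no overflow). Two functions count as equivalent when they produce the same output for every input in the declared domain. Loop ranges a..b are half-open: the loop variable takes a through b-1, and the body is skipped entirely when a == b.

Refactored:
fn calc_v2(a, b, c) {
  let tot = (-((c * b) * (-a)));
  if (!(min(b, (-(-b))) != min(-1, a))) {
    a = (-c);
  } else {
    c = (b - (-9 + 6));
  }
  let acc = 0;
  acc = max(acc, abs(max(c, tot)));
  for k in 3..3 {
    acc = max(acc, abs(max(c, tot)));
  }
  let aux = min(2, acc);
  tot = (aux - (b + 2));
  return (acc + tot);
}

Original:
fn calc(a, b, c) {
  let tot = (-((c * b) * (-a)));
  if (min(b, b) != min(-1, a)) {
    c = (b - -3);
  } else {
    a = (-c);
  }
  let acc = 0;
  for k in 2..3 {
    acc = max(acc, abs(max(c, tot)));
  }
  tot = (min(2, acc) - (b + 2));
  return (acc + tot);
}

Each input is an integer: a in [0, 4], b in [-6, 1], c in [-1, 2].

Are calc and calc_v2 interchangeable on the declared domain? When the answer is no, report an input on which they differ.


The two are interchangeable: constant usage differs; also statement counts differ; also min/max/abs usage differs; also arithmetic usage differs; also loop structure differs; also local variable names differ; also boolean connective usage differs, and every declared input agrees.
Tracing a=3, b=1, c=2: calc: tot := 6 | (min(b, b) != min(-1, a)): true | c := 4 | acc := 0 | iter k=2: | acc := 6 | tot := -1 | result 5 | calc_v2: tot := 6 | (!(min(b, (-(-b))) != min(-1, a))): false | c := 4 | acc := 0 | acc := 6 | loop over k: empty range | aux := 2 | tot := -1 | result 5 — matching result 5.
Sweeping the whole domain (160 inputs) finds no disagreement.
verdict: equivalent


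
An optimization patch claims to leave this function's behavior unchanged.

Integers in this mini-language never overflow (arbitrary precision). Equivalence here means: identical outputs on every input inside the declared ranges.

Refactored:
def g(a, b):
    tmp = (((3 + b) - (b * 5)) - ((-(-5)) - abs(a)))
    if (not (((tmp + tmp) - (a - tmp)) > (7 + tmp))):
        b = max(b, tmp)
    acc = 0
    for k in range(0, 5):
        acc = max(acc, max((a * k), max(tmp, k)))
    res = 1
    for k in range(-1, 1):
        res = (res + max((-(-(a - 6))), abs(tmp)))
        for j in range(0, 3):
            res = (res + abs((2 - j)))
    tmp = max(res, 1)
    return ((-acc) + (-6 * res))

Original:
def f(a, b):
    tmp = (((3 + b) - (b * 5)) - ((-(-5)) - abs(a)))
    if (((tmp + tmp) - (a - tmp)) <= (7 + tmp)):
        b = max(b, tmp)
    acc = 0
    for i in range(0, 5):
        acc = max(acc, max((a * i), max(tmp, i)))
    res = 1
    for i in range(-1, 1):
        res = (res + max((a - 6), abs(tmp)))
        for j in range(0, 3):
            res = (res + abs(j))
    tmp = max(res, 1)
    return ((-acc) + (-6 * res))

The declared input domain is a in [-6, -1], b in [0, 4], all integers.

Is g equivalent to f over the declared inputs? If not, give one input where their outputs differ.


Equivalent — the differences include local variable names differ; and constant usage differs; and boolean connective usage differs; and comparison usage differs; and arithmetic usage differs, yet no declared input distinguishes the two.
One worked example (a=-6, b=1) — f: tmp = 0; (((tmp + tmp) - (a - tmp)) <= (7 + tmp)) -> true; b = 1; acc = 0; [i=0]; acc = 0; [i=1]; acc = 1; [i=2]; acc = 2; [i=3]; acc = 3; [i=4]; acc = 4; res = 1; [i=-1]; res = 1; [j=0]; res = 1; [j=1]; res = 2; [j=2]; res = 4; [i=0]; res = 4; [j=0]; res = 4; [j=1]; res = 5; [j=2]; res = 7; tmp = 7; return -46; g: tmp = 0; (not (((tmp + tmp) - (a - tmp)) > (7 + tmp))) -> true; b = 1; acc = 0; [k=0]; acc = 0; [k=1]; acc = 1; [k=2]; acc = 2; [k=3]; acc = 3; [k=4]; acc = 4; res = 1; [k=-1]; res = 1; [j=0]; res = 3; [j=1]; res = 4; [j=2]; res = 4; [k=0]; res = 4; [j=0]; res = 6; [j=1]; res = 7; [j=2]; res = 7; tmp = 7; return -46; agreement on -46.
Sweeping the whole domain (30 inputs) finds no disagreement.
verdict: equivalent


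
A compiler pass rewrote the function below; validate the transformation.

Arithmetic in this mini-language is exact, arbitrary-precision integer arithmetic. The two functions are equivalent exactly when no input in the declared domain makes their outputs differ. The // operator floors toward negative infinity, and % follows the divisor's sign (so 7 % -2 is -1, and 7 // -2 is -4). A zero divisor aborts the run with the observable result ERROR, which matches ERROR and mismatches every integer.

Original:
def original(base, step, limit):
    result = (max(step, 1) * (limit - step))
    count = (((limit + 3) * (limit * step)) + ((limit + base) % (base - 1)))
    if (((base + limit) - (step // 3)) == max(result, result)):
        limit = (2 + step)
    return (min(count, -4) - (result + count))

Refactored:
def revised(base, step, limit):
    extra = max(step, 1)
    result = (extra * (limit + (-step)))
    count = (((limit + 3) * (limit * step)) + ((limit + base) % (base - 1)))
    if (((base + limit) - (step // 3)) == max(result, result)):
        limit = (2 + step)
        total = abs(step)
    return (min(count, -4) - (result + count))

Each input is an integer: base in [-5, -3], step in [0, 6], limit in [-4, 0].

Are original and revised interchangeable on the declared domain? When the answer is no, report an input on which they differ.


Reading the diff, among the changes: local variable names differ, plus arithmetic usage differs, plus min/max/abs usage differs, plus statement counts differ.
One worked example (base=-3, step=3, limit=0) — original: result = -9; count = -3; (((base + limit) - (step // 3)) == max(result, result)) -> false; return 8; revised: extra = 3; result = -9; count = -3; (((base + limit) - (step // 3)) == max(result, result)) -> false; return 8; agreement on 8.
Sweeping the whole domain (105 inputs) finds no disagreement.
verdict: equivalent


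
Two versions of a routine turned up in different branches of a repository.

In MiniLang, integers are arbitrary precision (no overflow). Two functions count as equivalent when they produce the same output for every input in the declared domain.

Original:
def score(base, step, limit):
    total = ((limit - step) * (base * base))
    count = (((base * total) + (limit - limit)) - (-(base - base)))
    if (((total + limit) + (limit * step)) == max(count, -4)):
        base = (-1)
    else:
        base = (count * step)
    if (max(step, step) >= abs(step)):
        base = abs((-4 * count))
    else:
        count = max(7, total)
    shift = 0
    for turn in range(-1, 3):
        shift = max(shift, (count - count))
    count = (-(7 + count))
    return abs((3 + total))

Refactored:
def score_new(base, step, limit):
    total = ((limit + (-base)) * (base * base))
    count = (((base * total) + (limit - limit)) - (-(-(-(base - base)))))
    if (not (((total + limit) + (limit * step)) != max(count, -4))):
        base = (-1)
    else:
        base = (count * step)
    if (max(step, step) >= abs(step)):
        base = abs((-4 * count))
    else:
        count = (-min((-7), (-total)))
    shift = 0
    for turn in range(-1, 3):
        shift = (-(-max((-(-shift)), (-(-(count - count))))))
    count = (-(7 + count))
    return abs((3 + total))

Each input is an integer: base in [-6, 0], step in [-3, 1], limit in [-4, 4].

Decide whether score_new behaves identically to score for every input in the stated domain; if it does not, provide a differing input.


There is a counterexample at base=-6, step=-3, limit=-4: 33 on one side, 75 on the other.
score: total becomes -36; next count becomes 216; next (((total + limit) + (limit * step)) == max(count, -4)) evaluates to false; next base becomes -648; next (max(step, step) >= abs(step)) evaluates to false; next count becomes 7; next shift becomes 0; next at turn=-1:; next shift becomes 0; next at turn=0:; next shift becomes 0; next at turn=1:; next shift becomes 0; next at turn=2:; next shift becomes 0; next count becomes -14; next final value 33
score_new: total becomes 72; next count becomes -432; next (not (((total + limit) + (limit * step)) != max(count, -4))) evaluates to false; next base becomes 1296; next (max(step, step) >= abs(step)) evaluates to false; next count becomes 72; next shift becomes 0; next at turn=-1:; next shift becomes 0; next at turn=0:; next shift becomes 0; next at turn=1:; next shift becomes 0; next at turn=2:; next shift becomes 0; next count becomes -79; next final value 75
verdict: not equivalent; witness: base=-6, step=-3, limit=-4


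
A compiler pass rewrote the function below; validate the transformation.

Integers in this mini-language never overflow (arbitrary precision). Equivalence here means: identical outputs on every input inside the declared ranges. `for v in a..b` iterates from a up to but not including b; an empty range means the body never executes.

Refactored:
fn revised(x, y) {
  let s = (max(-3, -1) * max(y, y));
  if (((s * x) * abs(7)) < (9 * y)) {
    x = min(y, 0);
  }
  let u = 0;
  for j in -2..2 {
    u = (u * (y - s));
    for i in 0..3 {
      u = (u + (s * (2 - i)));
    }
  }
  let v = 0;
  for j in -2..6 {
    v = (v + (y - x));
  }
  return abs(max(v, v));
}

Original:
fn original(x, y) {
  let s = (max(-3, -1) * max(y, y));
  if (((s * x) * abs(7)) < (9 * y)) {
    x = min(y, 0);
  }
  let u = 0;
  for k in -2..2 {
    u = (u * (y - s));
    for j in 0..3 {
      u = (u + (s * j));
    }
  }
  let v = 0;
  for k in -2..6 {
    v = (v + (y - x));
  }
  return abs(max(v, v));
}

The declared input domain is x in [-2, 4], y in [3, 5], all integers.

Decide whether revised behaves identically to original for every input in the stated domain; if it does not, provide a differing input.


Reading the diff, among the changes: constant usage differs, and local variable names differ, and arithmetic usage differs.
As a probe, take x=4, y=5: original runs s := -5 | (((s * x) * abs(7)) < (9 * y)): true | x := 0 | u := 0 | iter k=-2: | u := 0 | iter j=0: | u := 0 | iter j=1: | u := -5 | iter j=2: | u := -15 | iter k=-1: | u := -150 | iter j=0: | u := -150 | iter j=1: | u := -155 | iter j=2: | u := -165 | iter k=0: | u := -1650 | iter j=0: | u := -1650 | iter j=1: | u := -1655 | iter j=2: | u := -1665 | iter k=1: | u := -16650 | iter j=0: | u := -16650 | iter j=1: | u := -16655 | iter j=2: | u := -16665 | v := 0 | iter k=-2: | v := 5 | iter k=-1: | v := 10 | iter k=0: | v := 15 | iter k=1: | v := 20 | iter k=2: | v := 25 | iter k=3: | v := 30 | iter k=4: | v := 35 | iter k=5: | v := 40 | result 40; revised runs s := -5 | (((s * x) * abs(7)) < (9 * y)): true | x := 0 | u := 0 | iter j=-2: | u := 0 | iter i=0: | u := -10 | iter i=1: | u := -15 | iter i=2: | u := -15 | iter j=-1: | u := -150 | iter i=0: | u := -160 | iter i=1: | u := -165 | iter i=2: | u := -165 | iter j=0: | u := -1650 | iter i=0: | u := -1660 | iter i=1: | u := -1665 | iter i=2: | u := -1665 | iter j=1: | u := -16650 | iter i=0: | u := -16660 | iter i=1: | u := -16665 | iter i=2: | u := -16665 | v := 0 | iter j=-2: | v := 5 | iter j=-1: | v := 10 | iter j=0: | v := 15 | iter j=1: | v := 20 | iter j=2: | v := 25 | iter j=3: | v := 30 | iter j=4: | v := 35 | iter j=5: | v := 40 | result 40; both end at 40.
Across all 21 domain points the two functions coincide.
verdict: equivalent


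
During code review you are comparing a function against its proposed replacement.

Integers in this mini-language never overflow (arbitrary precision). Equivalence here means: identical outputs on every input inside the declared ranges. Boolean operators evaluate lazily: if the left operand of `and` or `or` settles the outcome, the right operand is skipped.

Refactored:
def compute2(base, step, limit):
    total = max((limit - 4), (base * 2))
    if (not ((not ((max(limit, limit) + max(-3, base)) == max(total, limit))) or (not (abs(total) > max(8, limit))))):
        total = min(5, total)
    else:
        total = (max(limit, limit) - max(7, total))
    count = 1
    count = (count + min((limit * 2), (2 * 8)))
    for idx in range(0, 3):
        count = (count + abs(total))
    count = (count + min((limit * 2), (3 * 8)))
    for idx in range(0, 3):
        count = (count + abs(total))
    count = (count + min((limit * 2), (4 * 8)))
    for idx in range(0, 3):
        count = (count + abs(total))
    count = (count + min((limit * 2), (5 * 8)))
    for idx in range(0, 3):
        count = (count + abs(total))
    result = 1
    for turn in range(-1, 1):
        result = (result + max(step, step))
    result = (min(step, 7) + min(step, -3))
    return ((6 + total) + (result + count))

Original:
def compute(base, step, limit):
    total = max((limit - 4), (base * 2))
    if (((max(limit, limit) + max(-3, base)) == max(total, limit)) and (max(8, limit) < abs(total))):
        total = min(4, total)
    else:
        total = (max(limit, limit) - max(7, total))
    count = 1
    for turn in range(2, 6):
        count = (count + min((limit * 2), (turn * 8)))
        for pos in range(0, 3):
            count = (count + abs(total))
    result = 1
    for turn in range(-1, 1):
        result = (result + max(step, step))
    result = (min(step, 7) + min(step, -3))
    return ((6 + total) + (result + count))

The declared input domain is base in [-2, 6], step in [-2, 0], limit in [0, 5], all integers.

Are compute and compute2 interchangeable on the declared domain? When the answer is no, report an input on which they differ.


Evaluate both at base=5, step=-2, limit=5.
compute: total becomes 10; next (((max(limit, limit) + max(-3, base)) == max(total, limit)) and (max(8, limit) < abs(total))) evaluates to true; next total becomes 4; next count becomes 1; next at turn=2:; next count becomes 11; next at pos=0:; next count becomes 15; next at pos=1:; next count becomes 19; next at pos=2:; next count becomes 23; next at turn=3:; next count becomes 33; next at pos=0:; next count becomes 37; next at pos=1:; next count becomes 41; next at pos=2:; next count becomes 45; next at turn=4:; next count becomes 55; next at pos=0:; next count becomes 59; next at pos=1:; next count becomes 63; next at pos=2:; next count becomes 67; next at turn=5:; next count becomes 77; next at pos=0:; next count becomes 81; next at pos=1:; next count becomes 85; next at pos=2:; next count becomes 89; next result becomes 1; next at turn=-1:; next result becomes -1; next at turn=0:; next result becomes -3; next result becomes -5; next final value 94
compute2: total becomes 10; next (not ((not ((max(limit, limit) + max(-3, base)) == max(total, limit))) or (not (abs(total) > max(8, limit))))) evaluates to true; next total becomes 5; next count becomes 1; next count becomes 11; next at idx=0:; next count becomes 16; next at idx=1:; next count becomes 21; next at idx=2:; next count becomes 26; next count becomes 36; next at idx=0:; next count becomes 41; next at idx=1:; next count becomes 46; next at idx=2:; next count becomes 51; next count becomes 61; next at idx=0:; next count becomes 66; next at idx=1:; next count becomes 71; next at idx=2:; next count becomes 76; next count becomes 86; next at idx=0:; next count becomes 91; next at idx=1:; next count becomes 96; next at idx=2:; next count becomes 101; next result becomes 1; next at turn=-1:; next result becomes -1; next at turn=0:; next result becomes -3; next result becomes -5; next final value 107
94 against 107: the behavior changed.
verdict: not equivalent; witness: base=5, step=-2, limit=5
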